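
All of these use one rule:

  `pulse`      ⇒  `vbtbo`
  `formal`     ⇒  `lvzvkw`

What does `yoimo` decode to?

In pulse: p→v is +6, u→b is +7, l→t is +8, s→b is +9 — the shift increases by 1 each position. Each letter shifts forward by (position + 6), i.e. 6, 7, 8, … — the shift grows by one for each successive letter.
Decoding yoimo: y−6=s, o−7=h, i−8=a, m−9=d, o−10=e.

shade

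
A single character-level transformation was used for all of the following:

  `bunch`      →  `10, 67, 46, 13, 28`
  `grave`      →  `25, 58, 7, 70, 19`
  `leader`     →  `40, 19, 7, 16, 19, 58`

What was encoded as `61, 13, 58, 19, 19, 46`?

b(#2)→10 and u(#21)→67: differences scale by 3, so n = 3·pos + 4. With a=1..z=26, the number is 3·pos + 4.
Decoding 61, 13, 58, 19, 19, 46: 61→(61−4)÷3=19=s, 13→(13−4)÷3=3=c, 58→(58−4)÷3=18=r, 19→(19−4)÷3=5=e, 19→(19−4)÷3=5=e, 46→(46−4)÷3=14=n.

screen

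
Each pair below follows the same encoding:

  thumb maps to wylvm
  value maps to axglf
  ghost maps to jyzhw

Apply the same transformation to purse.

olshf

t(19)→w(22) and h(7)→y(24) fit y≡15x+23 (mod 26); the inverse of 15 mod 26 is 7. Treating letters as 0–25, the rule is x ↦ 15x + 23 (mod 26).
On purse: p(15)→15·15+23≡14=o; u(20)→15·20+23≡11=l; r(17)→15·17+23≡18=s; s(18)→15·18+23≡7=h; e(4)→15·4+23≡5=f (all mod 26).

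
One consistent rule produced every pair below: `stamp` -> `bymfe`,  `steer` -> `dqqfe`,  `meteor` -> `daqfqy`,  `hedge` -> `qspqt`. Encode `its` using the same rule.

efu

Read the word backwards and shift each letter +12.
On its: reverse → sti; then shift: s+12=e, t+12=f, i+12=u.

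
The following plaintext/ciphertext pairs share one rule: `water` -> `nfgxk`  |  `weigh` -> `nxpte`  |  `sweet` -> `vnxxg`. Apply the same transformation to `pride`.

okpmx

w(22)→n(13) and a(0)→f(5) fit y≡11x+5 (mod 26); the inverse of 11 mod 26 is 19. Each letter's alphabet position (a=0..z=25) is mapped through 11·x+5 mod 26 — an affine cipher.
For pride: p(15)→11·15+5≡14=o; r(17)→11·17+5≡10=k; i(8)→11·8+5≡15=p; d(3)→11·3+5≡12=m; e(4)→11·4+5≡23=x (all mod 26).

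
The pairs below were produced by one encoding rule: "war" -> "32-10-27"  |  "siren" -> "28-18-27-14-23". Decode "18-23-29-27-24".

Letters become their 1-based position plus 9 (so a→10, b→11, …).
Undoing it on 18-23-29-27-24: 18→(18−9)÷1=9=i, 23→(23−9)÷1=14=n, 29→(29−9)÷1=20=t, 27→(27−9)÷1=18=r, 24→(24−9)÷1=15=o.

intro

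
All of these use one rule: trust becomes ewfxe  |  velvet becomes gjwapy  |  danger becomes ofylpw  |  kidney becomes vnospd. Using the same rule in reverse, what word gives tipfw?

Shifts by position in trust: pos 0: t→e (+11), pos 1: r→w (+5), pos 2: u→f (+11), pos 3: s→x (+5) — repeating every 2. A repeating key of period 2 is used — shifts +11, +5 over and over.
Decoding tipfw: t−11=i, i−5=d, p−11=e, f−5=a, w−11=l.

ideal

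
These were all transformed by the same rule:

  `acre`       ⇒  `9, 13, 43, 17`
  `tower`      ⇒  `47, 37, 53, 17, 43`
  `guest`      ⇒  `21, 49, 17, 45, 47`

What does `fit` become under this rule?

19, 25, 47

a(#1)→9 and c(#3)→13: differences scale by 2, so n = 2·pos + 7. Each letter becomes 2×(its alphabet position, a=1..z=26) + 7.
On fit: f=6→19, i=9→25, t=20→47.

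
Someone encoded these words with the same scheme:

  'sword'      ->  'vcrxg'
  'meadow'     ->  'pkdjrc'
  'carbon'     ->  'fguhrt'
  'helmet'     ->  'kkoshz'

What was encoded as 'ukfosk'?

recipe

A repeating key of period 2 is used — shifts +3, +6 over and over.
Undoing it on ukfosk: u−3=r, k−6=e, f−3=c, o−6=i, s−3=p, k−6=e.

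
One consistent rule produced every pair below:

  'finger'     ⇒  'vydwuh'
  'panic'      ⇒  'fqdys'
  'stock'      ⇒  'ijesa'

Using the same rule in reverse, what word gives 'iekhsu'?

Compare letters: f→v is +16, i→y is +16, n→d is +16 — a constant shift. It's a constant shift of +16 (ROT16).
Decoding iekhsu: i−16=s, e−16=o, k−16=u, h−16=r, s−16=c, u−16=e.

source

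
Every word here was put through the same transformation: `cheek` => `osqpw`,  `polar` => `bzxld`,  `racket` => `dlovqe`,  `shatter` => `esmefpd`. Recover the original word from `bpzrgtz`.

penguin

Shifts by position in cheek: pos 0: c→o (+12), pos 1: h→s (+11), pos 2: e→q (+12), pos 3: e→p (+11) — repeating every 2. It's a Vigenère-style cipher with numeric key [12,11]: position i shifts by key[i mod 2].
Reversing it on bpzrgtz: b−12=p, p−11=e, z−12=n, r−11=g, g−12=u, t−11=i, z−12=n.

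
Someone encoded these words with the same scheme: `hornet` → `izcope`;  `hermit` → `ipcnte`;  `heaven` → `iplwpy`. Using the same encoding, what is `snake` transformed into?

The shifts repeat in a cycle of length 3: positions 0,1,… shift by +1, +11, +11, then the pattern repeats.
Applying it to snake: s+1=t, n+11=y, a+11=l, k+1=l, e+11=p.

tyllp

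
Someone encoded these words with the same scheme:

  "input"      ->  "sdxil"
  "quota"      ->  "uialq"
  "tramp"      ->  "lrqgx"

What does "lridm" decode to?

trunk

i(8)→s(18) and n(13)→d(3) fit y≡23x+16 (mod 26); the inverse of 23 mod 26 is 17. Treating letters as 0–25, the rule is x ↦ 23x + 16 (mod 26).
Undoing it on lridm: l(11)→17·(11−16)≡19=t; r(17)→17·(17−16)≡17=r; i(8)→17·(8−16)≡20=u; d(3)→17·(3−16)≡13=n; m(12)→17·(12−16)≡10=k (all mod 26).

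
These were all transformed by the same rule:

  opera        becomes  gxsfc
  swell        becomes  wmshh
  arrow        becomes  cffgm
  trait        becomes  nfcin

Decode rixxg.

o(14)→g(6) and p(15)→x(23) fit y≡17x+2 (mod 26); the inverse of 17 mod 26 is 23. This is an affine cipher: with a=0,…,z=25, each position x becomes (17x+2) mod 26.
Reversing it on rixxg: r(17)→23·(17−2)≡7=h; i(8)→23·(8−2)≡8=i; x(23)→23·(23−2)≡15=p; x(23)→23·(23−2)≡15=p; g(6)→23·(6−2)≡14=o (all mod 26).

hippo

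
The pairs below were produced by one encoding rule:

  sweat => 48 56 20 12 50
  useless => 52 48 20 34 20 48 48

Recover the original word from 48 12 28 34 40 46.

s(#19)→48 and w(#23)→56: differences scale by 2, so n = 2·pos + 10. The formula is n = 2×(alphabet index, a=1) + 10.
Undoing it on 48 12 28 34 40 46: 48→(48−10)÷2=19=s, 12→(12−10)÷2=1=a, 28→(28−10)÷2=9=i, 34→(34−10)÷2=12=l, 40→(40−10)÷2=15=o, 46→(46−10)÷2=18=r.

sailor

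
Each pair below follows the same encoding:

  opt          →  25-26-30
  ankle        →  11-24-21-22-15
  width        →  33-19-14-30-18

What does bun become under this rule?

12-31-24

Letters become their 1-based position plus 10 (so a→11, b→12, …).
Applying it to bun: b=2→12, u=21→31, n=14→24.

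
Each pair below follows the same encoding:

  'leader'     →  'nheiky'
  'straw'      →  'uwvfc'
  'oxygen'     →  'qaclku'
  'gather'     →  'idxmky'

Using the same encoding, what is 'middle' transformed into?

olhirl

In leader: l→n is +2, e→h is +3, a→e is +4, d→i is +5 — the shift increases by 1 each position. Letter i (0-indexed) is shifted by i+2, so successive shifts are 2, 3, 4, ….
Applying it to middle: m+2=o, i+3=l, d+4=h, d+5=i, l+6=r, e+7=l.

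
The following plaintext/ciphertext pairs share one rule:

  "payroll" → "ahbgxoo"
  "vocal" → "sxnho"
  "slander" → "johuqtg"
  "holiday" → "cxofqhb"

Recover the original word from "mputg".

Each letter's alphabet position (a=0..z=25) is mapped through 3·x+7 mod 26 — an affine cipher.
Undoing it on mputg: m(12)→9·(12−7)≡19=t; p(15)→9·(15−7)≡20=u; u(20)→9·(20−7)≡13=n; t(19)→9·(19−7)≡4=e; g(6)→9·(6−7)≡17=r (all mod 26).

tuner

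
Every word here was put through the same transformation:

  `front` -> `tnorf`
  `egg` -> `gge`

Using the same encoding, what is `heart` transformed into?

The output letters match the input read backwards: front reversed is tnorf. It's just the letters in reverse order.
On heart: reverse → traeh.

traeh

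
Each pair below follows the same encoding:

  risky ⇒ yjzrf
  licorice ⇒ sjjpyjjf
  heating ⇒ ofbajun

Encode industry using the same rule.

The shift depends on letter class: consonant r→y is +7, but vowel i→j is +1. Vowels shift forward by 1 and consonants shift forward by 7.
Applying it to industry: i(vowel)+1=j, n(cons)+7=u, d(cons)+7=k, u(vowel)+1=v, s(cons)+7=z, t(cons)+7=a, r(cons)+7=y, y(cons)+7=f.

jukvzayf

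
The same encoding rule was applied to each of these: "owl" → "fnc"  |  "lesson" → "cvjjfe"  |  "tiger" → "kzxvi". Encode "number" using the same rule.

eldsvi

This is a Caesar cipher with shift 17.
Applying it to number: n+17=e, u+17=l, m+17=d, b+17=s, e+17=v, r+17=i.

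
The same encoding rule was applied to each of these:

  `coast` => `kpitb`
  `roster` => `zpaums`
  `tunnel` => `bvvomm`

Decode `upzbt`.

Shifts by position in coast: pos 0: c→k (+8), pos 1: o→p (+1), pos 2: a→i (+8), pos 3: s→t (+1) — repeating every 2. It's a Vigenère-style cipher with numeric key [8,1]: position i shifts by key[i mod 2].
Reversing it on upzbt: u−8=m, p−1=o, z−8=r, b−1=a, t−8=l.

moral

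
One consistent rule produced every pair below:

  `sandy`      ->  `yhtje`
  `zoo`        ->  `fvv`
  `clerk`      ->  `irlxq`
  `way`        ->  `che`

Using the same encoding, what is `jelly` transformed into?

The shift depends on letter class: consonant s→y is +6, but vowel a→h is +7. Vowels shift forward by 7 and consonants shift forward by 6.
On jelly: j(cons)+6=p, e(vowel)+7=l, l(cons)+6=r, l(cons)+6=r, y(cons)+6=e.

plrre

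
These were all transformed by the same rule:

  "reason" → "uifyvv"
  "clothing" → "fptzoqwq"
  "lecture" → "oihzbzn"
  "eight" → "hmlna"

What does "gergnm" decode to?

damage

In reason: r→u is +3, e→i is +4, a→f is +5, s→y is +6 — the shift increases by 1 each position. The shift increases by 1 at each position, starting from +3: 3, 4, 5, ….
Undoing it on gergnm: g−3=d, e−4=a, r−5=m, g−6=a, n−7=g, m−8=e.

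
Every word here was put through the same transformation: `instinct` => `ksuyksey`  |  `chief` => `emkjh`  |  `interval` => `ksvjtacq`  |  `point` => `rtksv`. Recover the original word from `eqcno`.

claim

Shifts by position in instinct: pos 0: i→k (+2), pos 1: n→s (+5), pos 2: s→u (+2), pos 3: t→y (+5) — repeating every 2. The shifts repeat in a cycle of length 2: positions 0,1,… shift by +2, +5, then the pattern repeats.
Decoding eqcno: e−2=c, q−5=l, c−2=a, n−5=i, o−2=m.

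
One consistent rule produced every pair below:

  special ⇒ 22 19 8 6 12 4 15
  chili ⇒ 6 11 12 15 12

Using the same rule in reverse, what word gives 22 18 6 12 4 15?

social

s is letter #19 and maps to 22: an offset of 3. The number is (letter's place in the alphabet, a=1) + 3.
Undoing it on 22 18 6 12 4 15: 22→(22−3)÷1=19=s, 18→(18−3)÷1=15=o, 6→(6−3)÷1=3=c, 12→(12−3)÷1=9=i, 4→(4−3)÷1=1=a, 15→(15−3)÷1=12=l.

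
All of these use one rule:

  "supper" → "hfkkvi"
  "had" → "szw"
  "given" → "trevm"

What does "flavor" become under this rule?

Each pair mirrors across the alphabet (s↔h, u↔f, p↔k): positions sum to 25. Each letter is replaced by its mirror in the alphabet: a↔z, b↔y, c↔x, and so on (the Atbash cipher).
For flavor: f↔u, l↔o, a↔z, v↔e, o↔l, r↔i.

uozeli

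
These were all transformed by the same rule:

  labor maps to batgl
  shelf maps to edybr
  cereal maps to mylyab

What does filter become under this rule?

rwbxyl

Treating letters as 0–25, the rule is x ↦ 19x + 0 (mod 26).
On filter: f(5)→19·5+0≡17=r; i(8)→19·8+0≡22=w; l(11)→19·11+0≡1=b; t(19)→19·19+0≡23=x; e(4)→19·4+0≡24=y; r(17)→19·17+0≡11=l (all mod 26).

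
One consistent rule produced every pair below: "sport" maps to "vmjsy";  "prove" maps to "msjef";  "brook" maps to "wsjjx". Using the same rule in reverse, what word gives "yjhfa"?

s(18)→v(21) and p(15)→m(12) fit y≡3x+19 (mod 26); the inverse of 3 mod 26 is 9. Each letter's alphabet position (a=0..z=25) is mapped through 3·x+19 mod 26 — an affine cipher.
Reversing it on yjhfa: y(24)→9·(24−19)≡19=t; j(9)→9·(9−19)≡14=o; h(7)→9·(7−19)≡22=w; f(5)→9·(5−19)≡4=e; a(0)→9·(0−19)≡11=l (all mod 26).

towel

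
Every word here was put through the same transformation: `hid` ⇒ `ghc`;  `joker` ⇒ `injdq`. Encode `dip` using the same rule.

cho

Compare letters: h→g is +25, i→h is +25, d→c is +25 — a constant shift. It's a constant shift of +25 (ROT25).
For dip: d+25=c, i+25=h, p+25=o.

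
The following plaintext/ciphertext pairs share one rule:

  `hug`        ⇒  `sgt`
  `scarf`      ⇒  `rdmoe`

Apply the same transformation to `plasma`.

The word is reversed, then every letter is shifted forward by 12.
For plasma: reverse → amsalp; then shift: a+12=m, m+12=y, s+12=e, a+12=m, l+12=x, p+12=b.

myemxb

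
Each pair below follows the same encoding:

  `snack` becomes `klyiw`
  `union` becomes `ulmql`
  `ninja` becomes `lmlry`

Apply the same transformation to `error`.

sffqf

s(18)→k(10) and n(13)→l(11) fit y≡5x+24 (mod 26); the inverse of 5 mod 26 is 21. Each letter's alphabet position (a=0..z=25) is mapped through 5·x+24 mod 26 — an affine cipher.
On error: e(4)→5·4+24≡18=s; r(17)→5·17+24≡5=f; r(17)→5·17+24≡5=f; o(14)→5·14+24≡16=q; r(17)→5·17+24≡5=f (all mod 26).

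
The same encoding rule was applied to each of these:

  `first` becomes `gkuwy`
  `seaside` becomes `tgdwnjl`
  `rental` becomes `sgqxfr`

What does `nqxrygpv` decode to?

In first: f→g is +1, i→k is +2, r→u is +3, s→w is +4 — the shift increases by 1 each position. Letter i (0-indexed) is shifted by i+1, so successive shifts are 1, 2, 3, ….
Reversing it on nqxrygpv: n−1=m, q−2=o, x−3=u, r−4=n, y−5=t, g−6=a, p−7=i, v−8=n.

mountain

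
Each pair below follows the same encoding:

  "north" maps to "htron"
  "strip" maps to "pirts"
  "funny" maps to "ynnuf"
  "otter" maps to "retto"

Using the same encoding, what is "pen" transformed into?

The output letters match the input read backwards: north reversed is htron. The word is simply reversed.
Applying it to pen: reverse → nep.

nep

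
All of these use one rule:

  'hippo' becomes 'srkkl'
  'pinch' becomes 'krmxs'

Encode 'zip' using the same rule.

Letters are reflected about the middle of the alphabet (position → 25−position): Atbash.
Applying it to zip: z↔a, i↔r, p↔k.

ark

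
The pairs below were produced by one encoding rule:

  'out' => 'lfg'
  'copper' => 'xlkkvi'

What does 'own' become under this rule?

ldm

Letters are reflected about the middle of the alphabet (position → 25−position): Atbash.
For own: o↔l, w↔d, n↔m.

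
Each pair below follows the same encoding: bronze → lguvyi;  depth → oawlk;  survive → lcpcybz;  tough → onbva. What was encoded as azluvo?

The output letters match the input read backwards, each shifted +7: bronze reversed is eznorb. Two steps: reverse the string, then apply a Caesar shift of +7.
Reversing it on azluvo: shift back: a−7=t, z−7=s, l−7=e, u−7=n, v−7=o, o−7=h → tsenoh; then reverse → honest.

honest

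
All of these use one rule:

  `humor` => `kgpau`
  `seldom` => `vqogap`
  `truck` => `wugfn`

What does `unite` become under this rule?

gquwq

The shift depends on letter class: consonant h→k is +3, but vowel u→g is +12. Two shifts are in play — +12 for a/e/i/o/u, +3 for every other letter.
Applying it to unite: u(vowel)+12=g, n(cons)+3=q, i(vowel)+12=u, t(cons)+3=w, e(vowel)+12=q.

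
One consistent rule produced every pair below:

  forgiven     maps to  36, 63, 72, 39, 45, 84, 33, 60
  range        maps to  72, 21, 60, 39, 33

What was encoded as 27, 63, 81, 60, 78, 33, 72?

counter

f(#6)→36 and o(#15)→63: differences scale by 3, so n = 3·pos + 18. The formula is n = 3×(alphabet index, a=1) + 18.
Undoing it on 27, 63, 81, 60, 78, 33, 72: 27→(27−18)÷3=3=c, 63→(63−18)÷3=15=o, 81→(81−18)÷3=21=u, 60→(60−18)÷3=14=n, 78→(78−18)÷3=20=t, 33→(33−18)÷3=5=e, 72→(72−18)÷3=18=r.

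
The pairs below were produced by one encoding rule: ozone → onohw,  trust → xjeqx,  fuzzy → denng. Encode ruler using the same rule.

o(14)→o(14) and z(25)→n(13) fit y≡7x+20 (mod 26); the inverse of 7 mod 26 is 15. This is an affine cipher: with a=0,…,z=25, each position x becomes (7x+20) mod 26.
Applying it to ruler: r(17)→7·17+20≡9=j; u(20)→7·20+20≡4=e; l(11)→7·11+20≡19=t; e(4)→7·4+20≡22=w; r(17)→7·17+20≡9=j (all mod 26).

jetwj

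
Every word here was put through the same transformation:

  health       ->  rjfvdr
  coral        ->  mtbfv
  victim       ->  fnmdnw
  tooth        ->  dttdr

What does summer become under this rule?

czwwjb

The rule splits by letter class: vowels +5, consonants +10.
Applying it to summer: s(cons)+10=c, u(vowel)+5=z, m(cons)+10=w, m(cons)+10=w, e(vowel)+5=j, r(cons)+10=b.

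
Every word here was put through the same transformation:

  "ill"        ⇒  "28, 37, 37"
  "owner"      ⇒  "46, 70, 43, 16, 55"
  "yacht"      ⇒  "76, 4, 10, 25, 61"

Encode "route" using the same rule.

With a=1..z=26, the number is 3·pos + 1.
For route: r=18→55, o=15→46, u=21→64, t=20→61, e=5→16.

55, 46, 64, 61, 16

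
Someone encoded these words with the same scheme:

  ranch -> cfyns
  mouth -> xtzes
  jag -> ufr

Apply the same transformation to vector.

gjnetc

Two shifts are in play — +5 for a/e/i/o/u, +11 for every other letter.
Applying it to vector: v(cons)+11=g, e(vowel)+5=j, c(cons)+11=n, t(cons)+11=e, o(vowel)+5=t, r(cons)+11=c.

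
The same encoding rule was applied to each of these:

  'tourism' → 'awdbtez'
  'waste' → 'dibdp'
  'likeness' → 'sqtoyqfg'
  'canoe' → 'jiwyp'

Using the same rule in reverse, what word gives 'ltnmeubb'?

election

In tourism: t→a is +7, o→w is +8, u→d is +9, r→b is +10 — the shift increases by 1 each position. The shift increases by 1 at each position, starting from +7: 7, 8, 9, ….
Decoding ltnmeubb: l−7=e, t−8=l, n−9=e, m−10=c, e−11=t, u−12=i, b−13=o, b−14=n.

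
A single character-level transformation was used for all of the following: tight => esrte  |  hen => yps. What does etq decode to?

The output letters match the input read backwards, each shifted +11: tight reversed is thgit. The word is reversed, then every letter is shifted forward by 11.
Reversing it on etq: shift back: e−11=t, t−11=i, q−11=f → tif; then reverse → fit.

fit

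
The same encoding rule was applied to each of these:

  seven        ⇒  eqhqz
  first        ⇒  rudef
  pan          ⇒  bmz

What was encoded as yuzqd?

This is a Caesar cipher with shift 12.
Undoing it on yuzqd: y−12=m, u−12=i, z−12=n, q−12=e, d−12=r.

miner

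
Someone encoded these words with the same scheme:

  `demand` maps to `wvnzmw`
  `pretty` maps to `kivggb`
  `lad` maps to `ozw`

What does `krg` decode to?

pit

Each pair mirrors across the alphabet (d↔w, e↔v, m↔n): positions sum to 25. Each letter is replaced by its mirror in the alphabet: a↔z, b↔y, c↔x, and so on (the Atbash cipher).
Decoding krg: k↔p, r↔i, g↔t.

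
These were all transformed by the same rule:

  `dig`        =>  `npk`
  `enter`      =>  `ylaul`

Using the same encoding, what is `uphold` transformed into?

Two steps: reverse the string, then apply a Caesar shift of +7.
On uphold: reverse → dlohpu; then shift: d+7=k, l+7=s, o+7=v, h+7=o, p+7=w, u+7=b.

ksvowb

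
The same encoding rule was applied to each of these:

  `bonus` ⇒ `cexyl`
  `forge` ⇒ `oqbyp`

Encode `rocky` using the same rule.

The output letters match the input read backwards, each shifted +10: bonus reversed is sunob. Read the word backwards and shift each letter +10.
For rocky: reverse → ykcor; then shift: y+10=i, k+10=u, c+10=m, o+10=y, r+10=b.

iumyb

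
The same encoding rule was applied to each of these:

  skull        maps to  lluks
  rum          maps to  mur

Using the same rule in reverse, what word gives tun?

nut

The output letters match the input read backwards: skull reversed is lluks. The word is simply reversed.
Decoding tun: then reverse → nut.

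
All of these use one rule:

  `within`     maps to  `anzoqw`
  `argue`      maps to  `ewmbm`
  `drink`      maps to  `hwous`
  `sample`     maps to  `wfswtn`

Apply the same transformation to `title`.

xnzsm

In within: w→a is +4, i→n is +5, t→z is +6, h→o is +7 — the shift increases by 1 each position. Each letter shifts forward by (position + 4), i.e. 4, 5, 6, … — the shift grows by one for each successive letter.
Applying it to title: t+4=x, i+5=n, t+6=z, l+7=s, e+8=m.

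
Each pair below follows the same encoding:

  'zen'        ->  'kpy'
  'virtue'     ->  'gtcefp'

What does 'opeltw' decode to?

detail

Compare letters: z→k is +11, e→p is +11, n→y is +11 — a constant shift. This is a Caesar cipher with shift 11.
Reversing it on opeltw: o−11=d, p−11=e, e−11=t, l−11=a, t−11=i, w−11=l.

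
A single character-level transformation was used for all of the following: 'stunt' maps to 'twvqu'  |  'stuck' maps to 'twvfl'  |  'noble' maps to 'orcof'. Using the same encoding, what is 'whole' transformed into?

xkpof

Shifts by position in stunt: pos 0: s→t (+1), pos 1: t→w (+3), pos 2: u→v (+1), pos 3: n→q (+3) — repeating every 2. It's a Vigenère-style cipher with numeric key [1,3]: position i shifts by key[i mod 2].
Applying it to whole: w+1=x, h+3=k, o+1=p, l+3=o, e+1=f.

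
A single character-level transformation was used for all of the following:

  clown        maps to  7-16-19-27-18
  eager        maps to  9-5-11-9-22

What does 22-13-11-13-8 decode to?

rigid

c is letter #3 and maps to 7: an offset of 4. Each letter is replaced by its alphabet position (a=1..z=26) + 4.
Decoding 22-13-11-13-8: 22→(22−4)÷1=18=r, 13→(13−4)÷1=9=i, 11→(11−4)÷1=7=g, 13→(13−4)÷1=9=i, 8→(8−4)÷1=4=d.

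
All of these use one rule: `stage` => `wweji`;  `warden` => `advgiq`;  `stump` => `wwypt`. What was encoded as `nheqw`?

jeans

Shifts by position in stage: pos 0: s→w (+4), pos 1: t→w (+3), pos 2: a→e (+4), pos 3: g→j (+3) — repeating every 2. It's a Vigenère-style cipher with numeric key [4,3]: position i shifts by key[i mod 2].
Undoing it on nheqw: n−4=j, h−3=e, e−4=a, q−3=n, w−4=s.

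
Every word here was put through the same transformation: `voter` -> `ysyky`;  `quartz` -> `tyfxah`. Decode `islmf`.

In voter: v→y is +3, o→s is +4, t→y is +5, e→k is +6 — the shift increases by 1 each position. Letter i (0-indexed) is shifted by i+3, so successive shifts are 3, 4, 5, ….
Undoing it on islmf: i−3=f, s−4=o, l−5=g, m−6=g, f−7=y.

foggy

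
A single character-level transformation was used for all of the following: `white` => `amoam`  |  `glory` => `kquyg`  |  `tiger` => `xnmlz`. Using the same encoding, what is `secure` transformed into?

wjibzn

Each letter shifts forward by (position + 4), i.e. 4, 5, 6, … — the shift grows by one for each successive letter.
Applying it to secure: s+4=w, e+5=j, c+6=i, u+7=b, r+8=z, e+9=n.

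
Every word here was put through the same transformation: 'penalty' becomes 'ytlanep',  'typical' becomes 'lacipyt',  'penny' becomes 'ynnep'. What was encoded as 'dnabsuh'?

husband

The output letters match the input read backwards: penalty reversed is ytlanep. The word is simply reversed.
Decoding dnabsuh: then reverse → husband.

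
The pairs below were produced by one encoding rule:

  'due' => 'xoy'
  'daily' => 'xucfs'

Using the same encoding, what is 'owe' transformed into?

iqy

Compare letters: d→x is +20, u→o is +20, e→y is +20 — a constant shift. This is a Caesar cipher with shift 20.
For owe: o+20=i, w+20=q, e+20=y.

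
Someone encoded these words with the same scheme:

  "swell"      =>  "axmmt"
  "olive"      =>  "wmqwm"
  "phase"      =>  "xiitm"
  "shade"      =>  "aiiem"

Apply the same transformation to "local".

tpkbt

Shifts by position in swell: pos 0: s→a (+8), pos 1: w→x (+1), pos 2: e→m (+8), pos 3: l→m (+1) — repeating every 2. A repeating key of period 2 is used — shifts +8, +1 over and over.
Applying it to local: l+8=t, o+1=p, c+8=k, a+1=b, l+8=t.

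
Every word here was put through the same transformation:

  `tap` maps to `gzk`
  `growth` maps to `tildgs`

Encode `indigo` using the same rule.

Each pair mirrors across the alphabet (t↔g, a↔z, p↔k): positions sum to 25. Letters are reflected about the middle of the alphabet (position → 25−position): Atbash.
On indigo: i↔r, n↔m, d↔w, i↔r, g↔t, o↔l.

rmwrtl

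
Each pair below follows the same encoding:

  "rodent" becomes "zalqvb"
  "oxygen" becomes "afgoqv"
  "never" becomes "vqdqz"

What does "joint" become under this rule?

The shift depends on letter class: consonant r→z is +8, but vowel o→a is +12. Two shifts are in play — +12 for a/e/i/o/u, +8 for every other letter.
Applying it to joint: j(cons)+8=r, o(vowel)+12=a, i(vowel)+12=u, n(cons)+8=v, t(cons)+8=b.

rauvb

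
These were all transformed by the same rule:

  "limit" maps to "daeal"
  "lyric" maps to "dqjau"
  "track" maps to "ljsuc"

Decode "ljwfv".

Compare letters: l→d is +18, i→a is +18, m→e is +18 — a constant shift. It's a constant shift of +18 (ROT18).
Undoing it on ljwfv: l−18=t, j−18=r, w−18=e, f−18=n, v−18=d.

trend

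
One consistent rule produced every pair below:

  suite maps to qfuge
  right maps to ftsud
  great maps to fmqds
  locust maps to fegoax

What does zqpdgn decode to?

burden

The output letters match the input read backwards, each shifted +12: suite reversed is etius. The word is reversed, then every letter is shifted forward by 12.
Undoing it on zqpdgn: shift back: z−12=n, q−12=e, p−12=d, d−12=r, g−12=u, n−12=b → nedrub; then reverse → burden.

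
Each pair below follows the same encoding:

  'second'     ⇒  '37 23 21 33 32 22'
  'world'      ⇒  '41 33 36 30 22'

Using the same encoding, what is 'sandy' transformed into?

37 19 32 22 43

The number is (letter's place in the alphabet, a=1) + 18.
For sandy: s=19→37, a=1→19, n=14→32, d=4→22, y=25→43.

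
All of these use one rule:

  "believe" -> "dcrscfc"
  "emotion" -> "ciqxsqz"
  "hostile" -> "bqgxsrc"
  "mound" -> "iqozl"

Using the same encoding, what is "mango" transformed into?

b(1)→d(3) and e(4)→c(2) fit y≡17x+12 (mod 26); the inverse of 17 mod 26 is 23. This is an affine cipher: with a=0,…,z=25, each position x becomes (17x+12) mod 26.
For mango: m(12)→17·12+12≡8=i; a(0)→17·0+12≡12=m; n(13)→17·13+12≡25=z; g(6)→17·6+12≡10=k; o(14)→17·14+12≡16=q (all mod 26).

imzkq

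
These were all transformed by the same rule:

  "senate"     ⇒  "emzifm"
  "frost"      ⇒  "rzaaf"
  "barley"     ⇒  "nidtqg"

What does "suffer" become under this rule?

ecrnqz

The shifts repeat in a cycle of length 2: positions 0,1,… shift by +12, +8, then the pattern repeats.
Applying it to suffer: s+12=e, u+8=c, f+12=r, f+8=n, e+12=q, r+8=z.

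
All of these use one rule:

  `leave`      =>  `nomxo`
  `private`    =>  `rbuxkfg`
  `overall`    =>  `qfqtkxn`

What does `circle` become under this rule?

Shifts by position in leave: pos 0: l→n (+2), pos 1: e→o (+10), pos 2: a→m (+12), pos 3: v→x (+2), pos 4: e→o (+10) — repeating every 3. A repeating key of period 3 is used — shifts +2, +10, +12 over and over.
For circle: c+2=e, i+10=s, r+12=d, c+2=e, l+10=v, e+12=q.

esdevq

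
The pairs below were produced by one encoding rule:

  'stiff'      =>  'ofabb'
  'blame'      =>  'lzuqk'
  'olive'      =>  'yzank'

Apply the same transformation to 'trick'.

This is an affine cipher: with a=0,…,z=25, each position x becomes (17x+20) mod 26.
For trick: t(19)→17·19+20≡5=f; r(17)→17·17+20≡23=x; i(8)→17·8+20≡0=a; c(2)→17·2+20≡2=c; k(10)→17·10+20≡8=i (all mod 26).

fxaci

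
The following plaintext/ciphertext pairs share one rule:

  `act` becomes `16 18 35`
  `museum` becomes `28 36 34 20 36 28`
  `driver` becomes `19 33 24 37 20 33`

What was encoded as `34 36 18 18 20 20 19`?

succeed

a is letter #1 and maps to 16: an offset of 15. Letters become their 1-based position plus 15 (so a→16, b→17, …).
Reversing it on 34 36 18 18 20 20 19: 34→(34−15)÷1=19=s, 36→(36−15)÷1=21=u, 18→(18−15)÷1=3=c, 18→(18−15)÷1=3=c, 20→(20−15)÷1=5=e, 20→(20−15)÷1=5=e, 19→(19−15)÷1=4=d.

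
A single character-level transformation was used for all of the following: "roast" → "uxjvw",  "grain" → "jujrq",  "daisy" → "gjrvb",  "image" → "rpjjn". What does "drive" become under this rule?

Vowels shift forward by 9 and consonants shift forward by 3.
For drive: d(cons)+3=g, r(cons)+3=u, i(vowel)+9=r, v(cons)+3=y, e(vowel)+9=n.

guryn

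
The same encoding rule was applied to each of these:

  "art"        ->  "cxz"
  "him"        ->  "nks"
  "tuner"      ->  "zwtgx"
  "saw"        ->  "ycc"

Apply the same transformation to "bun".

The shift depends on letter class: consonant r→x is +6, but vowel a→c is +2. The rule splits by letter class: vowels +2, consonants +6.
On bun: b(cons)+6=h, u(vowel)+2=w, n(cons)+6=t.

hwt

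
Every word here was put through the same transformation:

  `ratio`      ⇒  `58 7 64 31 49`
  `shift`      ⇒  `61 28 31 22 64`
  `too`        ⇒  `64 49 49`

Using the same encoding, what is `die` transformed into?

r(#18)→58 and a(#1)→7: differences scale by 3, so n = 3·pos + 4. The formula is n = 3×(alphabet index, a=1) + 4.
Applying it to die: d=4→16, i=9→31, e=5→19.

16 31 19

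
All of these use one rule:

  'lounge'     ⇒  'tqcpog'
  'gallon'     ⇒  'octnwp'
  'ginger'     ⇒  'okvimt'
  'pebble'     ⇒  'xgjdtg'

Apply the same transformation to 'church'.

kjctkj

Shifts by position in lounge: pos 0: l→t (+8), pos 1: o→q (+2), pos 2: u→c (+8), pos 3: n→p (+2) — repeating every 2. A repeating key of period 2 is used — shifts +8, +2 over and over.
On church: c+8=k, h+2=j, u+8=c, r+2=t, c+8=k, h+2=j.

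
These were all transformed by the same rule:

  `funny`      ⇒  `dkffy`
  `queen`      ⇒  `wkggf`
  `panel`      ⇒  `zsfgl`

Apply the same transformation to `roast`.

f(5)→d(3) and u(20)→k(10) fit y≡23x+18 (mod 26); the inverse of 23 mod 26 is 17. Each letter's alphabet position (a=0..z=25) is mapped through 23·x+18 mod 26 — an affine cipher.
For roast: r(17)→23·17+18≡19=t; o(14)→23·14+18≡2=c; a(0)→23·0+18≡18=s; s(18)→23·18+18≡16=q; t(19)→23·19+18≡13=n (all mod 26).

tcsqn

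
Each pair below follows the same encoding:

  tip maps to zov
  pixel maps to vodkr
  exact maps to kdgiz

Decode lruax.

flour

Compare letters: t→z is +6, i→o is +6, p→v is +6 — a constant shift. Every letter moves 6 places later in the alphabet, wrapping around z→a.
Reversing it on lruax: l−6=f, r−6=l, u−6=o, a−6=u, x−6=r.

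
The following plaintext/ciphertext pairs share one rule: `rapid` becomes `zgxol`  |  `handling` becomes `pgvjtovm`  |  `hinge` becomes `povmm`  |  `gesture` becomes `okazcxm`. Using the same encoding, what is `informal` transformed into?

Shifts by position in rapid: pos 0: r→z (+8), pos 1: a→g (+6), pos 2: p→x (+8), pos 3: i→o (+6) — repeating every 2. The shifts repeat in a cycle of length 2: positions 0,1,… shift by +8, +6, then the pattern repeats.
Applying it to informal: i+8=q, n+6=t, f+8=n, o+6=u, r+8=z, m+6=s, a+8=i, l+6=r.

qtnuzsir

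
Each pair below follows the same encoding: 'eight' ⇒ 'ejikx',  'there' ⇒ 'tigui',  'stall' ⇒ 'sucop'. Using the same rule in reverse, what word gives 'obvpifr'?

oatmeal

In eight: e→e is +0, i→j is +1, g→i is +2, h→k is +3 — the shift increases by 1 each position. Each letter shifts forward by its position index (0, 1, 2, …) — the shift grows by one for each successive letter.
Reversing it on obvpifr: o−0=o, b−1=a, v−2=t, p−3=m, i−4=e, f−5=a, r−6=l.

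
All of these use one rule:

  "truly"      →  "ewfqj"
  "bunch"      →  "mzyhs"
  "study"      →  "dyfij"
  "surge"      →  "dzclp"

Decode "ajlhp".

A repeating key of period 2 is used — shifts +11, +5 over and over.
Decoding ajlhp: a−11=p, j−5=e, l−11=a, h−5=c, p−11=e.

peace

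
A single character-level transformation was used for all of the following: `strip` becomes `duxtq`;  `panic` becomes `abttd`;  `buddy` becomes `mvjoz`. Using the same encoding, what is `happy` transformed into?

sbvaz

Shifts by position in strip: pos 0: s→d (+11), pos 1: t→u (+1), pos 2: r→x (+6), pos 3: i→t (+11), pos 4: p→q (+1) — repeating every 3. A repeating key of period 3 is used — shifts +11, +1, +6 over and over.
For happy: h+11=s, a+1=b, p+6=v, p+11=a, y+1=z.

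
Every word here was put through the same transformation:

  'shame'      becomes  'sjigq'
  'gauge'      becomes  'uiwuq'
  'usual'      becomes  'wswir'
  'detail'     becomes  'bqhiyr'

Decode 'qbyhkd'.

s(18)→s(18) and h(7)→j(9) fit y≡15x+8 (mod 26); the inverse of 15 mod 26 is 7. This is an affine cipher: with a=0,…,z=25, each position x becomes (15x+8) mod 26.
Reversing it on qbyhkd: q(16)→7·(16−8)≡4=e; b(1)→7·(1−8)≡3=d; y(24)→7·(24−8)≡8=i; h(7)→7·(7−8)≡19=t; k(10)→7·(10−8)≡14=o; d(3)→7·(3−8)≡17=r (all mod 26).

editor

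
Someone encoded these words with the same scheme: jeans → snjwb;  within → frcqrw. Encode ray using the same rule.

Compare letters: j→s is +9, e→n is +9, a→j is +9 — a constant shift. It's a constant shift of +9 (ROT9).
On ray: r+9=a, a+9=j, y+9=h.

ajh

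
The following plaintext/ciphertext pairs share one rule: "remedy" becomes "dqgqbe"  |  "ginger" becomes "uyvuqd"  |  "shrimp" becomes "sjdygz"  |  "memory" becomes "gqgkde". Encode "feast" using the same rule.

fqish

This is an affine cipher: with a=0,…,z=25, each position x becomes (15x+8) mod 26.
For feast: f(5)→15·5+8≡5=f; e(4)→15·4+8≡16=q; a(0)→15·0+8≡8=i; s(18)→15·18+8≡18=s; t(19)→15·19+8≡7=h (all mod 26).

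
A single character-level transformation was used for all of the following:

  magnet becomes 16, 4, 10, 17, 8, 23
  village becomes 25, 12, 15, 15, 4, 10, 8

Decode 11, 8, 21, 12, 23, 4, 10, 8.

heritage

Each letter is replaced by its alphabet position (a=1..z=26) + 3.
Undoing it on 11, 8, 21, 12, 23, 4, 10, 8: 11→(11−3)÷1=8=h, 8→(8−3)÷1=5=e, 21→(21−3)÷1=18=r, 12→(12−3)÷1=9=i, 23→(23−3)÷1=20=t, 4→(4−3)÷1=1=a, 10→(10−3)÷1=7=g, 8→(8−3)÷1=5=e.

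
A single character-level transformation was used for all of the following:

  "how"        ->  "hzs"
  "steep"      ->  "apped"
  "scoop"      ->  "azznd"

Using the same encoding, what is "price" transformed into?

pntca

The output letters match the input read backwards, each shifted +11: how reversed is woh. Two steps: reverse the string, then apply a Caesar shift of +11.
Applying it to price: reverse → ecirp; then shift: e+11=p, c+11=n, i+11=t, r+11=c, p+11=a.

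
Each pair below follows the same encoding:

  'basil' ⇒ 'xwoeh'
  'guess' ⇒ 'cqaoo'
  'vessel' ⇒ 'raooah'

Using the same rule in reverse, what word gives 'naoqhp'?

result

Each letter is shifted forward by 22 in the alphabet (a Caesar shift of +22).
Undoing it on naoqhp: n−22=r, a−22=e, o−22=s, q−22=u, h−22=l, p−22=t.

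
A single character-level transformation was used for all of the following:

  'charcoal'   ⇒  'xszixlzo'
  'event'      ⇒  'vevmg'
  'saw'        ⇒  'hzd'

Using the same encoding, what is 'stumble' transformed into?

Each pair mirrors across the alphabet (c↔x, h↔s, a↔z): positions sum to 25. Each letter is replaced by its mirror in the alphabet: a↔z, b↔y, c↔x, and so on (the Atbash cipher).
On stumble: s↔h, t↔g, u↔f, m↔n, b↔y, l↔o, e↔v.

hgfnyov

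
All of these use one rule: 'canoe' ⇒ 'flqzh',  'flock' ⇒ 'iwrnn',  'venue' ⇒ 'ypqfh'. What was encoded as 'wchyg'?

trend

Shifts by position in canoe: pos 0: c→f (+3), pos 1: a→l (+11), pos 2: n→q (+3), pos 3: o→z (+11) — repeating every 2. The shifts repeat in a cycle of length 2: positions 0,1,… shift by +3, +11, then the pattern repeats.
Undoing it on wchyg: w−3=t, c−11=r, h−3=e, y−11=n, g−3=d.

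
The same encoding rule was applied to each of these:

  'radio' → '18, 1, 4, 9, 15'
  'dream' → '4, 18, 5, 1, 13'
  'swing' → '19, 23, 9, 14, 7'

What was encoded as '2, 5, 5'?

Letters become their 1-indexed alphabet positions: a=1 … z=26.
Undoing it on 2, 5, 5: 2=b, 5=e, 5=e.

bee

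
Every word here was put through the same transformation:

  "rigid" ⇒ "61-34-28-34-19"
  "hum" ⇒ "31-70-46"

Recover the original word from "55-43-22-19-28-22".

pledge

Each letter becomes 3×(its alphabet position, a=1..z=26) + 7.
Decoding 55-43-22-19-28-22: 55→(55−7)÷3=16=p, 43→(43−7)÷3=12=l, 22→(22−7)÷3=5=e, 19→(19−7)÷3=4=d, 28→(28−7)÷3=7=g, 22→(22−7)÷3=5=e.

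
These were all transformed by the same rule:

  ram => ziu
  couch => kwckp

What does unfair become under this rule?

Compare letters: r→z is +8, a→i is +8, m→u is +8 — a constant shift. It's a constant shift of +8 (ROT8).
Applying it to unfair: u+8=c, n+8=v, f+8=n, a+8=i, i+8=q, r+8=z.

cvniqz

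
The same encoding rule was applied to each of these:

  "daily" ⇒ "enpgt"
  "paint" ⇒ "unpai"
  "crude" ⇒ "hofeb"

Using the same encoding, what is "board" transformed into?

This is an affine cipher: with a=0,…,z=25, each position x becomes (23x+13) mod 26.
Applying it to board: b(1)→23·1+13≡10=k; o(14)→23·14+13≡23=x; a(0)→23·0+13≡13=n; r(17)→23·17+13≡14=o; d(3)→23·3+13≡4=e (all mod 26).

kxnoe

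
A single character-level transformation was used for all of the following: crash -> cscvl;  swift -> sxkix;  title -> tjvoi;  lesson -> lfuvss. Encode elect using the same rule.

emgfx

The shift increases by 1 at each position, starting from +0: 0, 1, 2, ….
On elect: e+0=e, l+1=m, e+2=g, c+3=f, t+4=x.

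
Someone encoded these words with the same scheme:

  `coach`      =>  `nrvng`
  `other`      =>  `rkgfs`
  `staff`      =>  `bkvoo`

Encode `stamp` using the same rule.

bkvza

c(2)→n(13) and o(14)→r(17) fit y≡9x+21 (mod 26); the inverse of 9 mod 26 is 3. Each letter's alphabet position (a=0..z=25) is mapped through 9·x+21 mod 26 — an affine cipher.
On stamp: s(18)→9·18+21≡1=b; t(19)→9·19+21≡10=k; a(0)→9·0+21≡21=v; m(12)→9·12+21≡25=z; p(15)→9·15+21≡0=a (all mod 26).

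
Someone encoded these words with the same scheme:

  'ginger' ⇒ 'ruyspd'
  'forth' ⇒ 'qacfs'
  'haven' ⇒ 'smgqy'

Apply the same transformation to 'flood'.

qxzao

A repeating key of period 2 is used — shifts +11, +12 over and over.
For flood: f+11=q, l+12=x, o+11=z, o+12=a, d+11=o.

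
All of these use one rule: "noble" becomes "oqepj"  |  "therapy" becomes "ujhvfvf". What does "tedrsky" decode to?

In noble: n→o is +1, o→q is +2, b→e is +3, l→p is +4 — the shift increases by 1 each position. Each letter shifts forward by (position + 1), i.e. 1, 2, 3, … — the shift grows by one for each successive letter.
Reversing it on tedrsky: t−1=s, e−2=c, d−3=a, r−4=n, s−5=n, k−6=e, y−7=r.

scanner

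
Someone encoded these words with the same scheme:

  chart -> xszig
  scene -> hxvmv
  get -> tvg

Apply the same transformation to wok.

dlp

Each pair mirrors across the alphabet (c↔x, h↔s, a↔z): positions sum to 25. This is the alphabet-reversal cipher (Atbash): a becomes z, b becomes y, etc.
For wok: w↔d, o↔l, k↔p.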